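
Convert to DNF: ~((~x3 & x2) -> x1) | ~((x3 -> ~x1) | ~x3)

~((~x3 & x2) -> x1) | ~((x3 -> ~x1) | ~x3)
⇔ ~(~(~x3 & x2) | x1) | ~((x3 -> ~x1) | ~x3)   (eliminate ->)
⇔ ~(~(~x3 & x2) | x1) | ~(~x3 | ~x1 | ~x3)   (eliminate ->)
⇔ (~~(~x3 & x2) & ~x1) | ~(~x3 | ~x1 | ~x3)   (De Morgan)
⇔ (~x3 & x2 & ~x1) | ~(~x3 | ~x1 | ~x3)   (double negation)
⇔ (~x3 & x2 & ~x1) | (~~x3 & ~~x1 & ~~x3)   (De Morgan)
⇔ (~x3 & x2 & ~x1) | (x3 & ~~x1 & ~~x3)   (double negation)
⇔ (~x3 & x2 & ~x1) | (x3 & x1 & ~~x3)   (double negation)
⇔ (~x3 & x2 & ~x1) | (x3 & x1 & x3)   (double negation)
⇔ (~x3 & x2 & ~x1) | (x3 & x1)   (simplify)

(~x3 & x2 & ~x1) | (x3 & x1)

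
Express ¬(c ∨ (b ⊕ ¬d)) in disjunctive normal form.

¬(c ∨ (b ⊕ ¬d))
≡ ¬(c ∨ (b ∧ ¬¬d) ∨ (¬b ∧ ¬d))   [expand ⊕]
≡ ¬c ∧ ¬(b ∧ ¬¬d) ∧ ¬(¬b ∧ ¬d)   [De Morgan]
≡ ¬c ∧ (¬b ∨ ¬¬¬d) ∧ ¬(¬b ∧ ¬d)   [De Morgan]
≡ ¬c ∧ (¬b ∨ ¬d) ∧ ¬(¬b ∧ ¬d)   [double negation]
≡ ¬c ∧ (¬b ∨ ¬d) ∧ (¬¬b ∨ ¬¬d)   [De Morgan]
≡ ¬c ∧ (¬b ∨ ¬d) ∧ (b ∨ ¬¬d)   [double negation]
≡ ¬c ∧ (¬b ∨ ¬d) ∧ (b ∨ d)   [double negation]
≡ (¬c ∧ ¬b ∧ b) ∨ (¬c ∧ ¬b ∧ d) ∨ (¬c ∧ ¬d ∧ b) ∨ (¬c ∧ ¬d ∧ d)   [distribute ∧ over ∨]
≡ (¬c ∧ ¬b ∧ d) ∨ (¬c ∧ ¬d ∧ b)   [simplify]

(¬c ∧ ¬b ∧ d) ∨ (¬c ∧ ¬d ∧ b)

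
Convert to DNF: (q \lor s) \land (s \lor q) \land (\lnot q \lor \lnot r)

(q \lor s) \land (s \lor q) \land (\lnot q \lor \lnot r)
≡ (q \land s \land \lnot q) \lor (q \land s \land \lnot r) \lor (q \land q \land \lnot q) \lor (q \land q \land \lnot r) \lor (s \land s \land \lnot q) \lor (s \land s \land \lnot r) \lor (s \land q \land \lnot q) \lor (s \land q \land \lnot r)   [distribute \land over \lor]
≡ (q \land \lnot r) \lor (s \land \lnot q) \lor (s \land \lnot r)   [simplify]

(q \land \lnot r) \lor (s \land \lnot q) \lor (s \land \lnot r)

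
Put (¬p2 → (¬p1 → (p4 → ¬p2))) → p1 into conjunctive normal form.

(¬p2 → (¬p1 → (p4 → ¬p2))) → p1
≡ ¬(¬p2 → (¬p1 → (p4 → ¬p2))) ∨ p1   [eliminate →]
≡ ¬(¬¬p2 ∨ (¬p1 → (p4 → ¬p2))) ∨ p1   [eliminate →]
≡ ¬(¬¬p2 ∨ ¬¬p1 ∨ (p4 → ¬p2)) ∨ p1   [eliminate →]
≡ ¬(¬¬p2 ∨ ¬¬p1 ∨ ¬p4 ∨ ¬p2) ∨ p1   [eliminate →]
≡ (¬¬¬p2 ∧ ¬¬¬p1 ∧ ¬¬p4 ∧ ¬¬p2) ∨ p1   [De Morgan]
≡ (¬p2 ∧ ¬¬¬p1 ∧ ¬¬p4 ∧ ¬¬p2) ∨ p1   [double negation]
≡ (¬p2 ∧ ¬p1 ∧ ¬¬p4 ∧ ¬¬p2) ∨ p1   [double negation]
≡ (¬p2 ∧ ¬p1 ∧ p4 ∧ ¬¬p2) ∨ p1   [double negation]
≡ (¬p2 ∧ ¬p1 ∧ p4 ∧ p2) ∨ p1   [double negation]
≡ (¬p2 ∨ p1) ∧ (¬p1 ∨ p1) ∧ (p4 ∨ p1) ∧ (p2 ∨ p1)   [distribute ∨ over ∧]
≡ (¬p2 ∨ p1) ∧ (p4 ∨ p1) ∧ (p2 ∨ p1)   [simplify]

(¬p2 ∨ p1) ∧ (p4 ∨ p1) ∧ (p2 ∨ p1)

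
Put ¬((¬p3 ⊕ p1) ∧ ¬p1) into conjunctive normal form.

¬((¬p3 ⊕ p1) ∧ ¬p1)
≡ ¬((¬p3 ∨ p1) ∧ ¬(¬p3 ∧ p1) ∧ ¬p1)   [expand ⊕]
≡ ¬(¬p3 ∨ p1) ∨ ¬¬(¬p3 ∧ p1) ∨ ¬¬p1   [De Morgan]
≡ (¬¬p3 ∧ ¬p1) ∨ ¬¬(¬p3 ∧ p1) ∨ ¬¬p1   [De Morgan]
≡ (p3 ∧ ¬p1) ∨ ¬¬(¬p3 ∧ p1) ∨ ¬¬p1   [double negation]
≡ (p3 ∧ ¬p1) ∨ (¬p3 ∧ p1) ∨ ¬¬p1   [double negation]
≡ (p3 ∧ ¬p1) ∨ (¬p3 ∧ p1) ∨ p1   [double negation]
≡ (p3 ∨ ¬p3 ∨ p1) ∧ (p3 ∨ p1 ∨ p1) ∧ (¬p1 ∨ ¬p3 ∨ p1) ∧ (¬p1 ∨ p1 ∨ p1)   [distribute ∨ over ∧]
≡ p3 ∨ p1   [simplify]

p3 ∨ p1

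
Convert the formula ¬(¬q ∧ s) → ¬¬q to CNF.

¬(¬q ∧ s) → ¬¬q
⇔ ¬¬(¬q ∧ s) ∨ ¬¬q   (eliminate →)
⇔ (¬q ∧ s) ∨ ¬¬q   (double negation)
⇔ (¬q ∧ s) ∨ q   (double negation)
⇔ (¬q ∨ q) ∧ (s ∨ q)   (distribute ∨ over ∧)
⇔ s ∨ q   (simplify)

s ∨ q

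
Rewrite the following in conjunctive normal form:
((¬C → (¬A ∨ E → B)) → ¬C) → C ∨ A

((¬C → (¬A ∨ E → B)) → ¬C) → C ∨ A
= ¬((¬C → (¬A ∨ E → B)) → ¬C) ∨ C ∨ A   — eliminate →
= ¬(¬(¬C → (¬A ∨ E → B)) ∨ ¬C) ∨ C ∨ A   — eliminate →
= ¬(¬(¬¬C ∨ (¬A ∨ E → B)) ∨ ¬C) ∨ C ∨ A   — eliminate →
= ¬(¬(¬¬C ∨ ¬(¬A ∨ E) ∨ B) ∨ ¬C) ∨ C ∨ A   — eliminate →
= ¬¬(¬¬C ∨ ¬(¬A ∨ E) ∨ B) ∧ ¬¬C ∨ C ∨ A   — De Morgan
= (¬¬C ∨ ¬(¬A ∨ E) ∨ B) ∧ ¬¬C ∨ C ∨ A   — double negation
= (C ∨ ¬(¬A ∨ E) ∨ B) ∧ ¬¬C ∨ C ∨ A   — double negation
= (C ∨ ¬¬A ∧ ¬E ∨ B) ∧ ¬¬C ∨ C ∨ A   — De Morgan
= (C ∨ A ∧ ¬E ∨ B) ∧ ¬¬C ∨ C ∨ A   — double negation
= (C ∨ A ∧ ¬E ∨ B) ∧ C ∨ C ∨ A   — double negation
= (C ∨ A ∨ B ∨ C ∨ A) ∧ (C ∨ ¬E ∨ B ∨ C ∨ A) ∧ (C ∨ C ∨ A)   — distribute ∨ over ∧
= C ∨ A   — simplify

C ∨ A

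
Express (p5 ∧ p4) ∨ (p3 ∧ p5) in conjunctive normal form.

p5 ∧ (p4 ∨ p3)

(p5 ∧ p4) ∨ (p3 ∧ p5)
≡ (p5 ∨ p3) ∧ (p5 ∨ p5) ∧ (p4 ∨ p3) ∧ (p4 ∨ p5)   — distribute ∨ over ∧
≡ p5 ∧ (p4 ∨ p3)   — simplify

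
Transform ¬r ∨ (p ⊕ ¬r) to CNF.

¬r ∨ (p ⊕ ¬r)
≡ ¬r ∨ (p ∨ ¬r) ∧ ¬(p ∧ ¬r)   [expand ⊕]
≡ ¬r ∨ (p ∨ ¬r) ∧ (¬p ∨ ¬¬r)   [De Morgan]
≡ ¬r ∨ (p ∨ ¬r) ∧ (¬p ∨ r)   [double negation]
≡ (¬r ∨ p ∨ ¬r) ∧ (¬r ∨ ¬p ∨ r)   [distribute ∨ over ∧]
≡ ¬r ∨ p   [simplify]

¬r ∨ p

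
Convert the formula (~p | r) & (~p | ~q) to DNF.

(~p | r) & (~p | ~q)
⇔ (~p & ~p) | (~p & ~q) | (r & ~p) | (r & ~q)
⇔ ~p | (r & ~q)

~p | (r & ~q)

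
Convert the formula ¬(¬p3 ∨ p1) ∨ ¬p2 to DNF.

(p3 ∧ ¬p1) ∨ ¬p2

¬(¬p3 ∨ p1) ∨ ¬p2
= (¬¬p3 ∧ ¬p1) ∨ ¬p2   [De Morgan]
= (p3 ∧ ¬p1) ∨ ¬p2   [double negation]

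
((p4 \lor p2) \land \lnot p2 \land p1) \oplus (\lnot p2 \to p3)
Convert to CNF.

((p4 \lor p2) \land \lnot p2 \land p1) \oplus (\lnot p2 \to p3)
= (((p4 \lor p2) \land \lnot p2 \land p1) \lor (\lnot p2 \to p3)) \land \lnot ((p4 \lor p2) \land \lnot p2 \land p1 \land (\lnot p2 \to p3))   [expand \oplus]
= (((p4 \lor p2) \land \lnot p2 \land p1) \lor \lnot \lnot p2 \lor p3) \land \lnot ((p4 \lor p2) \land \lnot p2 \land p1 \land (\lnot p2 \to p3))   [eliminate \to]
= (((p4 \lor p2) \land \lnot p2 \land p1) \lor \lnot \lnot p2 \lor p3) \land \lnot ((p4 \lor p2) \land \lnot p2 \land p1 \land (\lnot \lnot p2 \lor p3))   [eliminate \to]
= (((p4 \lor p2) \land \lnot p2 \land p1) \lor p2 \lor p3) \land \lnot ((p4 \lor p2) \land \lnot p2 \land p1 \land (\lnot \lnot p2 \lor p3))   [double negation]
= (((p4 \lor p2) \land \lnot p2 \land p1) \lor p2 \lor p3) \land (\lnot (p4 \lor p2) \lor \lnot \lnot p2 \lor \lnot p1 \lor \lnot (\lnot \lnot p2 \lor p3))   [De Morgan]
= (((p4 \lor p2) \land \lnot p2 \land p1) \lor p2 \lor p3) \land ((\lnot p4 \land \lnot p2) \lor \lnot \lnot p2 \lor \lnot p1 \lor \lnot (\lnot \lnot p2 \lor p3))   [De Morgan]
= (((p4 \lor p2) \land \lnot p2 \land p1) \lor p2 \lor p3) \land ((\lnot p4 \land \lnot p2) \lor p2 \lor \lnot p1 \lor \lnot (\lnot \lnot p2 \lor p3))   [double negation]
= (((p4 \lor p2) \land \lnot p2 \land p1) \lor p2 \lor p3) \land ((\lnot p4 \land \lnot p2) \lor p2 \lor \lnot p1 \lor (\lnot \lnot \lnot p2 \land \lnot p3))   [De Morgan]
= (((p4 \lor p2) \land \lnot p2 \land p1) \lor p2 \lor p3) \land ((\lnot p4 \land \lnot p2) \lor p2 \lor \lnot p1 \lor (\lnot p2 \land \lnot p3))   [double negation]
= (p4 \lor p2 \lor p2 \lor p3) \land (\lnot p2 \lor p2 \lor p3) \land (p1 \lor p2 \lor p3) \land (\lnot p4 \lor p2 \lor \lnot p1 \lor \lnot p2) \land (\lnot p4 \lor p2 \lor \lnot p1 \lor \lnot p3) \land (\lnot p2 \lor p2 \lor \lnot p1 \lor \lnot p2) \land (\lnot p2 \lor p2 \lor \lnot p1 \lor \lnot p3)   [distribute \lor over \land]
= (p4 \lor p2 \lor p3) \land (p1 \lor p2 \lor p3) \land (\lnot p4 \lor p2 \lor \lnot p1 \lor \lnot p3)   [simplify]

(p4 \lor p2 \lor p3) \land (p1 \lor p2 \lor p3) \land (\lnot p4 \lor p2 \lor \lnot p1 \lor \lnot p3)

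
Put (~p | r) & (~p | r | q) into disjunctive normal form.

~p | r

(~p | r) & (~p | r | q)
≡ (~p & ~p) | (~p & r) | (~p & q) | (r & ~p) | (r & r) | (r & q)   (distribute & over |)
≡ ~p | r   (simplify)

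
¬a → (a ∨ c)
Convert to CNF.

¬a → (a ∨ c)
⇔ ¬¬a ∨ a ∨ c   [eliminate →]
⇔ a ∨ a ∨ c   [double negation]
⇔ a ∨ c   [simplify]

a ∨ c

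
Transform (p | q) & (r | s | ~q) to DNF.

(p & r) | (p & s) | (p & ~q) | (q & r) | (q & s)

(p | q) & (r | s | ~q)
= (p & r) | (p & s) | (p & ~q) | (q & r) | (q & s) | (q & ~q)   — distribute & over |
= (p & r) | (p & s) | (p & ~q) | (q & r) | (q & s)   — simplify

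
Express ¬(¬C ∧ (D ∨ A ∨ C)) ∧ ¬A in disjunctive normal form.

¬(¬C ∧ (D ∨ A ∨ C)) ∧ ¬A
≡ (¬¬C ∨ ¬(D ∨ A ∨ C)) ∧ ¬A   [De Morgan]
≡ (C ∨ ¬(D ∨ A ∨ C)) ∧ ¬A   [double negation]
≡ (C ∨ (¬D ∧ ¬A ∧ ¬C)) ∧ ¬A   [De Morgan]
≡ (C ∧ ¬A) ∨ (¬D ∧ ¬A ∧ ¬C ∧ ¬A)   [distribute ∧ over ∨]
≡ (C ∧ ¬A) ∨ (¬D ∧ ¬A ∧ ¬C)   [simplify]

(C ∧ ¬A) ∨ (¬D ∧ ¬A ∧ ¬C)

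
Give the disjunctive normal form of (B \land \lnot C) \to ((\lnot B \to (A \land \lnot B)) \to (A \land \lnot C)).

\lnot B \lor C \lor (A \land \lnot C)

(B \land \lnot C) \to ((\lnot B \to (A \land \lnot B)) \to (A \land \lnot C))
≡ \lnot (B \land \lnot C) \lor ((\lnot B \to (A \land \lnot B)) \to (A \land \lnot C))
≡ \lnot (B \land \lnot C) \lor \lnot (\lnot B \to (A \land \lnot B)) \lor (A \land \lnot C)
≡ \lnot (B \land \lnot C) \lor \lnot (\lnot \lnot B \lor (A \land \lnot B)) \lor (A \land \lnot C)
≡ \lnot B \lor \lnot \lnot C \lor \lnot (\lnot \lnot B \lor (A \land \lnot B)) \lor (A \land \lnot C)
≡ \lnot B \lor C \lor \lnot (\lnot \lnot B \lor (A \land \lnot B)) \lor (A \land \lnot C)
≡ \lnot B \lor C \lor (\lnot \lnot \lnot B \land \lnot (A \land \lnot B)) \lor (A \land \lnot C)
≡ \lnot B \lor C \lor (\lnot B \land \lnot (A \land \lnot B)) \lor (A \land \lnot C)
≡ \lnot B \lor C \lor (\lnot B \land (\lnot A \lor \lnot \lnot B)) \lor (A \land \lnot C)
≡ \lnot B \lor C \lor (\lnot B \land (\lnot A \lor B)) \lor (A \land \lnot C)
≡ \lnot B \lor C \lor (\lnot B \land \lnot A) \lor (\lnot B \land B) \lor (A \land \lnot C)
≡ \lnot B \lor C \lor (A \land \lnot C)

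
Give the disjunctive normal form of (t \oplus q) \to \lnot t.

(q \land t) \lor \lnot t

(t \oplus q) \to \lnot t
= \lnot (t \oplus q) \lor \lnot t
= \lnot ((t \land \lnot q) \lor (\lnot t \land q)) \lor \lnot t
= (\lnot (t \land \lnot q) \land \lnot (\lnot t \land q)) \lor \lnot t
= ((\lnot t \lor \lnot \lnot q) \land \lnot (\lnot t \land q)) \lor \lnot t
= ((\lnot t \lor q) \land \lnot (\lnot t \land q)) \lor \lnot t
= ((\lnot t \lor q) \land (\lnot \lnot t \lor \lnot q)) \lor \lnot t
= ((\lnot t \lor q) \land (t \lor \lnot q)) \lor \lnot t
= (\lnot t \land t) \lor (\lnot t \land \lnot q) \lor (q \land t) \lor (q \land \lnot q) \lor \lnot t
= (q \land t) \lor \lnot t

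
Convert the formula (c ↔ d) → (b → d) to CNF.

c ∨ d ∨ ¬b

(c ↔ d) → (b → d)
≡ ¬(c ↔ d) ∨ (b → d)   [eliminate →]
≡ ¬((c → d) ∧ (d → c)) ∨ (b → d)   [eliminate ↔]
≡ ¬((¬c ∨ d) ∧ (d → c)) ∨ (b → d)   [eliminate →]
≡ ¬((¬c ∨ d) ∧ (¬d ∨ c)) ∨ (b → d)   [eliminate →]
≡ ¬((¬c ∨ d) ∧ (¬d ∨ c)) ∨ ¬b ∨ d   [eliminate →]
≡ ¬(¬c ∨ d) ∨ ¬(¬d ∨ c) ∨ ¬b ∨ d   [De Morgan]
≡ (¬¬c ∧ ¬d) ∨ ¬(¬d ∨ c) ∨ ¬b ∨ d   [De Morgan]
≡ (c ∧ ¬d) ∨ ¬(¬d ∨ c) ∨ ¬b ∨ d   [double negation]
≡ (c ∧ ¬d) ∨ (¬¬d ∧ ¬c) ∨ ¬b ∨ d   [De Morgan]
≡ (c ∧ ¬d) ∨ (d ∧ ¬c) ∨ ¬b ∨ d   [double negation]
≡ (c ∨ d ∨ ¬b ∨ d) ∧ (c ∨ ¬c ∨ ¬b ∨ d) ∧ (¬d ∨ d ∨ ¬b ∨ d) ∧ (¬d ∨ ¬c ∨ ¬b ∨ d)   [distribute ∨ over ∧]
≡ c ∨ d ∨ ¬b   [simplify]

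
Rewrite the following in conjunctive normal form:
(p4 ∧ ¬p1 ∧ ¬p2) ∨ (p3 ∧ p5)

(p4 ∨ p3) ∧ (p4 ∨ p5) ∧ (¬p1 ∨ p3) ∧ (¬p1 ∨ p5) ∧ (¬p2 ∨ p3) ∧ (¬p2 ∨ p5)

(p4 ∧ ¬p1 ∧ ¬p2) ∨ (p3 ∧ p5)
≡ (p4 ∨ p3) ∧ (p4 ∨ p5) ∧ (¬p1 ∨ p3) ∧ (¬p1 ∨ p5) ∧ (¬p2 ∨ p3) ∧ (¬p2 ∨ p5)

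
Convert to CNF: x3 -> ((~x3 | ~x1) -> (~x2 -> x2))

~x3 | x1 | x2

x3 -> ((~x3 | ~x1) -> (~x2 -> x2))
≡ ~x3 | ((~x3 | ~x1) -> (~x2 -> x2))
≡ ~x3 | ~(~x3 | ~x1) | (~x2 -> x2)
≡ ~x3 | ~(~x3 | ~x1) | ~~x2 | x2
≡ ~x3 | (~~x3 & ~~x1) | ~~x2 | x2
≡ ~x3 | (x3 & ~~x1) | ~~x2 | x2
≡ ~x3 | (x3 & x1) | ~~x2 | x2
≡ ~x3 | (x3 & x1) | x2 | x2
≡ (~x3 | x3 | x2 | x2) & (~x3 | x1 | x2 | x2)
≡ ~x3 | x1 | x2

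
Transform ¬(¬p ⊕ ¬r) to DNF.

¬(¬p ⊕ ¬r)
= ¬((¬p ∧ ¬¬r) ∨ (¬¬p ∧ ¬r))
= ¬(¬p ∧ ¬¬r) ∧ ¬(¬¬p ∧ ¬r)
= (¬¬p ∨ ¬¬¬r) ∧ ¬(¬¬p ∧ ¬r)
= (p ∨ ¬¬¬r) ∧ ¬(¬¬p ∧ ¬r)
= (p ∨ ¬r) ∧ ¬(¬¬p ∧ ¬r)
= (p ∨ ¬r) ∧ (¬¬¬p ∨ ¬¬r)
= (p ∨ ¬r) ∧ (¬p ∨ ¬¬r)
= (p ∨ ¬r) ∧ (¬p ∨ r)
= (p ∧ ¬p) ∨ (p ∧ r) ∨ (¬r ∧ ¬p) ∨ (¬r ∧ r)
= (p ∧ r) ∨ (¬r ∧ ¬p)

(p ∧ r) ∨ (¬r ∧ ¬p)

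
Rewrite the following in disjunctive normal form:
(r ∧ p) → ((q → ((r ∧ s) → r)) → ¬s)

(r ∧ p) → ((q → ((r ∧ s) → r)) → ¬s)
≡ ¬(r ∧ p) ∨ ((q → ((r ∧ s) → r)) → ¬s)
≡ ¬(r ∧ p) ∨ ¬(q → ((r ∧ s) → r)) ∨ ¬s
≡ ¬(r ∧ p) ∨ ¬(¬q ∨ ((r ∧ s) → r)) ∨ ¬s
≡ ¬(r ∧ p) ∨ ¬(¬q ∨ ¬(r ∧ s) ∨ r) ∨ ¬s
≡ ¬r ∨ ¬p ∨ ¬(¬q ∨ ¬(r ∧ s) ∨ r) ∨ ¬s
≡ ¬r ∨ ¬p ∨ (¬¬q ∧ ¬¬(r ∧ s) ∧ ¬r) ∨ ¬s
≡ ¬r ∨ ¬p ∨ (q ∧ ¬¬(r ∧ s) ∧ ¬r) ∨ ¬s
≡ ¬r ∨ ¬p ∨ (q ∧ r ∧ s ∧ ¬r) ∨ ¬s
≡ ¬r ∨ ¬p ∨ ¬s

¬r ∨ ¬p ∨ ¬s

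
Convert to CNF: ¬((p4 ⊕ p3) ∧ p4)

¬((p4 ⊕ p3) ∧ p4)
≡ ¬((p4 ∨ p3) ∧ ¬(p4 ∧ p3) ∧ p4)   [expand ⊕]
≡ ¬(p4 ∨ p3) ∨ ¬¬(p4 ∧ p3) ∨ ¬p4   [De Morgan]
≡ (¬p4 ∧ ¬p3) ∨ ¬¬(p4 ∧ p3) ∨ ¬p4   [De Morgan]
≡ (¬p4 ∧ ¬p3) ∨ (p4 ∧ p3) ∨ ¬p4   [double negation]
≡ (¬p4 ∨ p4 ∨ ¬p4) ∧ (¬p4 ∨ p3 ∨ ¬p4) ∧ (¬p3 ∨ p4 ∨ ¬p4) ∧ (¬p3 ∨ p3 ∨ ¬p4)   [distribute ∨ over ∧]
≡ ¬p4 ∨ p3   [simplify]

¬p4 ∨ p3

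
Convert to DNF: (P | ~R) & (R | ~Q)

(P & R) | (P & ~Q) | (~R & ~Q)

(P | ~R) & (R | ~Q)
≡ (P & R) | (P & ~Q) | (~R & R) | (~R & ~Q)   [distribute & over |]
≡ (P & R) | (P & ~Q) | (~R & ~Q)   [simplify]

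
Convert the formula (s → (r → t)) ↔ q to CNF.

(s ∨ q) ∧ (r ∨ q) ∧ (¬t ∨ q) ∧ (¬q ∨ ¬s ∨ ¬r ∨ t)

(s → (r → t)) ↔ q
≡ ((s → (r → t)) → q) ∧ (q → (s → (r → t)))   [eliminate ↔]
≡ (¬(s → (r → t)) ∨ q) ∧ (q → (s → (r → t)))   [eliminate →]
≡ (¬(¬s ∨ (r → t)) ∨ q) ∧ (q → (s → (r → t)))   [eliminate →]
≡ (¬(¬s ∨ ¬r ∨ t) ∨ q) ∧ (q → (s → (r → t)))   [eliminate →]
≡ (¬(¬s ∨ ¬r ∨ t) ∨ q) ∧ (¬q ∨ (s → (r → t)))   [eliminate →]
≡ (¬(¬s ∨ ¬r ∨ t) ∨ q) ∧ (¬q ∨ ¬s ∨ (r → t))   [eliminate →]
≡ (¬(¬s ∨ ¬r ∨ t) ∨ q) ∧ (¬q ∨ ¬s ∨ ¬r ∨ t)   [eliminate →]
≡ ((¬¬s ∧ ¬¬r ∧ ¬t) ∨ q) ∧ (¬q ∨ ¬s ∨ ¬r ∨ t)   [De Morgan]
≡ ((s ∧ ¬¬r ∧ ¬t) ∨ q) ∧ (¬q ∨ ¬s ∨ ¬r ∨ t)   [double negation]
≡ ((s ∧ r ∧ ¬t) ∨ q) ∧ (¬q ∨ ¬s ∨ ¬r ∨ t)   [double negation]
≡ (s ∨ q) ∧ (r ∨ q) ∧ (¬t ∨ q) ∧ (¬q ∨ ¬s ∨ ¬r ∨ t)   [distribute ∨ over ∧]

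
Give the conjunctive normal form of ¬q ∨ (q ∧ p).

¬q ∨ p

¬q ∨ (q ∧ p)
≡ (¬q ∨ q) ∧ (¬q ∨ p)
≡ ¬q ∨ p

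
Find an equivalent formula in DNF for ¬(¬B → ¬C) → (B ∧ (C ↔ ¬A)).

B ∨ ¬C

¬(¬B → ¬C) → (B ∧ (C ↔ ¬A))
= ¬¬(¬B → ¬C) ∨ (B ∧ (C ↔ ¬A))
= ¬¬(¬¬B ∨ ¬C) ∨ (B ∧ (C ↔ ¬A))
= ¬¬(¬¬B ∨ ¬C) ∨ (B ∧ (C → ¬A) ∧ (¬A → C))
= ¬¬(¬¬B ∨ ¬C) ∨ (B ∧ (¬C ∨ ¬A) ∧ (¬A → C))
= ¬¬(¬¬B ∨ ¬C) ∨ (B ∧ (¬C ∨ ¬A) ∧ (¬¬A ∨ C))
= ¬¬B ∨ ¬C ∨ (B ∧ (¬C ∨ ¬A) ∧ (¬¬A ∨ C))
= B ∨ ¬C ∨ (B ∧ (¬C ∨ ¬A) ∧ (¬¬A ∨ C))
= B ∨ ¬C ∨ (B ∧ (¬C ∨ ¬A) ∧ (A ∨ C))
= B ∨ ¬C ∨ (B ∧ ¬C ∧ A) ∨ (B ∧ ¬C ∧ C) ∨ (B ∧ ¬A ∧ A) ∨ (B ∧ ¬A ∧ C)
= B ∨ ¬C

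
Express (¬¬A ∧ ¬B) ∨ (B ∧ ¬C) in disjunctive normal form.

(A ∧ ¬B) ∨ (B ∧ ¬C)

(¬¬A ∧ ¬B) ∨ (B ∧ ¬C)
= (A ∧ ¬B) ∨ (B ∧ ¬C)   [double negation]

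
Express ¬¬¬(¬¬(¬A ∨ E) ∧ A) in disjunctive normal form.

(A ∧ ¬E) ∨ ¬A

¬¬¬(¬¬(¬A ∨ E) ∧ A)
⇔ ¬(¬¬(¬A ∨ E) ∧ A)   — double negation
⇔ ¬¬¬(¬A ∨ E) ∨ ¬A   — De Morgan
⇔ ¬(¬A ∨ E) ∨ ¬A   — double negation
⇔ (¬¬A ∧ ¬E) ∨ ¬A   — De Morgan
⇔ (A ∧ ¬E) ∨ ¬A   — double negation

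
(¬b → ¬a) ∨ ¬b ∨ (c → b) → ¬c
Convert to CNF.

(¬b ∨ ¬c) ∧ (a ∨ ¬c) ∧ (b ∨ ¬c)

(¬b → ¬a) ∨ ¬b ∨ (c → b) → ¬c
≡ ¬((¬b → ¬a) ∨ ¬b ∨ (c → b)) ∨ ¬c   [eliminate →]
≡ ¬(¬¬b ∨ ¬a ∨ ¬b ∨ (c → b)) ∨ ¬c   [eliminate →]
≡ ¬(¬¬b ∨ ¬a ∨ ¬b ∨ ¬c ∨ b) ∨ ¬c   [eliminate →]
≡ ¬¬¬b ∧ ¬¬a ∧ ¬¬b ∧ ¬¬c ∧ ¬b ∨ ¬c   [De Morgan]
≡ ¬b ∧ ¬¬a ∧ ¬¬b ∧ ¬¬c ∧ ¬b ∨ ¬c   [double negation]
≡ ¬b ∧ a ∧ ¬¬b ∧ ¬¬c ∧ ¬b ∨ ¬c   [double negation]
≡ ¬b ∧ a ∧ b ∧ ¬¬c ∧ ¬b ∨ ¬c   [double negation]
≡ ¬b ∧ a ∧ b ∧ c ∧ ¬b ∨ ¬c   [double negation]
≡ (¬b ∨ ¬c) ∧ (a ∨ ¬c) ∧ (b ∨ ¬c) ∧ (c ∨ ¬c) ∧ (¬b ∨ ¬c)   [distribute ∨ over ∧]
≡ (¬b ∨ ¬c) ∧ (a ∨ ¬c) ∧ (b ∨ ¬c)   [simplify]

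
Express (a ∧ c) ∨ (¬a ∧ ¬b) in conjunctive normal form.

(a ∨ ¬b) ∧ (c ∨ ¬a) ∧ (c ∨ ¬b)

(a ∧ c) ∨ (¬a ∧ ¬b)
⇔ (a ∨ ¬a) ∧ (a ∨ ¬b) ∧ (c ∨ ¬a) ∧ (c ∨ ¬b)
⇔ (a ∨ ¬b) ∧ (c ∨ ¬a) ∧ (c ∨ ¬b)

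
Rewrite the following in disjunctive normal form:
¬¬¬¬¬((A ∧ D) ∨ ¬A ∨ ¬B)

¬¬¬¬¬((A ∧ D) ∨ ¬A ∨ ¬B)
≡ ¬¬¬((A ∧ D) ∨ ¬A ∨ ¬B)
≡ ¬((A ∧ D) ∨ ¬A ∨ ¬B)
≡ ¬(A ∧ D) ∧ ¬¬A ∧ ¬¬B
≡ (¬A ∨ ¬D) ∧ ¬¬A ∧ ¬¬B
≡ (¬A ∨ ¬D) ∧ A ∧ ¬¬B
≡ (¬A ∨ ¬D) ∧ A ∧ B
≡ (¬A ∧ A ∧ B) ∨ (¬D ∧ A ∧ B)
≡ ¬D ∧ A ∧ B

¬D ∧ A ∧ B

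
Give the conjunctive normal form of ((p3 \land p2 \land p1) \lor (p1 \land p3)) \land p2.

p3 \land p1 \land p2

((p3 \land p2 \land p1) \lor (p1 \land p3)) \land p2
= (p3 \lor p1) \land (p3 \lor p3) \land (p2 \lor p1) \land (p2 \lor p3) \land (p1 \lor p1) \land (p1 \lor p3) \land p2   [distribute \lor over \land]
= p3 \land p1 \land p2   [simplify]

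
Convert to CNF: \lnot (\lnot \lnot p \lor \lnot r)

\lnot (\lnot \lnot p \lor \lnot r)
≡ \lnot \lnot \lnot p \land \lnot \lnot r
≡ \lnot p \land \lnot \lnot r
≡ \lnot p \land r

\lnot p \land r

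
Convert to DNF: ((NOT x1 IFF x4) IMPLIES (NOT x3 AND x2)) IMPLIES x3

((NOT x1 IFF x4) IMPLIES (NOT x3 AND x2)) IMPLIES x3
= NOT ((NOT x1 IFF x4) IMPLIES (NOT x3 AND x2)) OR x3   (eliminate IMPLIES)
= NOT (NOT (NOT x1 IFF x4) OR (NOT x3 AND x2)) OR x3   (eliminate IMPLIES)
= NOT (NOT ((NOT x1 IMPLIES x4) AND (x4 IMPLIES NOT x1)) OR (NOT x3 AND x2)) OR x3   (eliminate IFF)
= NOT (NOT ((NOT NOT x1 OR x4) AND (x4 IMPLIES NOT x1)) OR (NOT x3 AND x2)) OR x3   (eliminate IMPLIES)
= NOT (NOT ((NOT NOT x1 OR x4) AND (NOT x4 OR NOT x1)) OR (NOT x3 AND x2)) OR x3   (eliminate IMPLIES)
= (NOT NOT ((NOT NOT x1 OR x4) AND (NOT x4 OR NOT x1)) AND NOT (NOT x3 AND x2)) OR x3   (De Morgan)
= ((NOT NOT x1 OR x4) AND (NOT x4 OR NOT x1) AND NOT (NOT x3 AND x2)) OR x3   (double negation)
= ((x1 OR x4) AND (NOT x4 OR NOT x1) AND NOT (NOT x3 AND x2)) OR x3   (double negation)
= ((x1 OR x4) AND (NOT x4 OR NOT x1) AND (NOT NOT x3 OR NOT x2)) OR x3   (De Morgan)
= ((x1 OR x4) AND (NOT x4 OR NOT x1) AND (x3 OR NOT x2)) OR x3   (double negation)
= (x1 AND NOT x4 AND x3) OR (x1 AND NOT x4 AND NOT x2) OR (x1 AND NOT x1 AND x3) OR (x1 AND NOT x1 AND NOT x2) OR (x4 AND NOT x4 AND x3) OR (x4 AND NOT x4 AND NOT x2) OR (x4 AND NOT x1 AND x3) OR (x4 AND NOT x1 AND NOT x2) OR x3   (distribute AND over OR)
= (x1 AND NOT x4 AND NOT x2) OR (x4 AND NOT x1 AND NOT x2) OR x3   (simplify)

(x1 AND NOT x4 AND NOT x2) OR (x4 AND NOT x1 AND NOT x2) OR x3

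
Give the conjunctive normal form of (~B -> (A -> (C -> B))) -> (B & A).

A & (C | B)

(~B -> (A -> (C -> B))) -> (B & A)
≡ ~(~B -> (A -> (C -> B))) | (B & A)   (eliminate ->)
≡ ~(~~B | (A -> (C -> B))) | (B & A)   (eliminate ->)
≡ ~(~~B | ~A | (C -> B)) | (B & A)   (eliminate ->)
≡ ~(~~B | ~A | ~C | B) | (B & A)   (eliminate ->)
≡ (~~~B & ~~A & ~~C & ~B) | (B & A)   (De Morgan)
≡ (~B & ~~A & ~~C & ~B) | (B & A)   (double negation)
≡ (~B & A & ~~C & ~B) | (B & A)   (double negation)
≡ (~B & A & C & ~B) | (B & A)   (double negation)
≡ (~B | B) & (~B | A) & (A | B) & (A | A) & (C | B) & (C | A) & (~B | B) & (~B | A)   (distribute | over &)
≡ A & (C | B)   (simplify)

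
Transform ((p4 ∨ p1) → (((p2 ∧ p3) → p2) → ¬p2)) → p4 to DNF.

(p1 ∧ p2) ∨ p4

((p4 ∨ p1) → (((p2 ∧ p3) → p2) → ¬p2)) → p4
≡ ¬((p4 ∨ p1) → (((p2 ∧ p3) → p2) → ¬p2)) ∨ p4   — eliminate →
≡ ¬(¬(p4 ∨ p1) ∨ (((p2 ∧ p3) → p2) → ¬p2)) ∨ p4   — eliminate →
≡ ¬(¬(p4 ∨ p1) ∨ ¬((p2 ∧ p3) → p2) ∨ ¬p2) ∨ p4   — eliminate →
≡ ¬(¬(p4 ∨ p1) ∨ ¬(¬(p2 ∧ p3) ∨ p2) ∨ ¬p2) ∨ p4   — eliminate →
≡ (¬¬(p4 ∨ p1) ∧ ¬¬(¬(p2 ∧ p3) ∨ p2) ∧ ¬¬p2) ∨ p4   — De Morgan
≡ ((p4 ∨ p1) ∧ ¬¬(¬(p2 ∧ p3) ∨ p2) ∧ ¬¬p2) ∨ p4   — double negation
≡ ((p4 ∨ p1) ∧ (¬(p2 ∧ p3) ∨ p2) ∧ ¬¬p2) ∨ p4   — double negation
≡ ((p4 ∨ p1) ∧ (¬p2 ∨ ¬p3 ∨ p2) ∧ ¬¬p2) ∨ p4   — De Morgan
≡ ((p4 ∨ p1) ∧ (¬p2 ∨ ¬p3 ∨ p2) ∧ p2) ∨ p4   — double negation
≡ (p4 ∧ ¬p2 ∧ p2) ∨ (p4 ∧ ¬p3 ∧ p2) ∨ (p4 ∧ p2 ∧ p2) ∨ (p1 ∧ ¬p2 ∧ p2) ∨ (p1 ∧ ¬p3 ∧ p2) ∨ (p1 ∧ p2 ∧ p2) ∨ p4   — distribute ∧ over ∨
≡ (p1 ∧ p2) ∨ p4   — simplify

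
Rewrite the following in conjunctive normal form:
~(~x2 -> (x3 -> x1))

~(~x2 -> (x3 -> x1))
= ~(~~x2 | (x3 -> x1))   (eliminate ->)
= ~(~~x2 | ~x3 | x1)   (eliminate ->)
= ~~~x2 & ~~x3 & ~x1   (De Morgan)
= ~x2 & ~~x3 & ~x1   (double negation)
= ~x2 & x3 & ~x1   (double negation)

~x2 & x3 & ~x1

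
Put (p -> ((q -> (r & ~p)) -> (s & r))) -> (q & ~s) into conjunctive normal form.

(p -> ((q -> (r & ~p)) -> (s & r))) -> (q & ~s)
= ~(p -> ((q -> (r & ~p)) -> (s & r))) | (q & ~s)   [eliminate ->]
= ~(~p | ((q -> (r & ~p)) -> (s & r))) | (q & ~s)   [eliminate ->]
= ~(~p | ~(q -> (r & ~p)) | (s & r)) | (q & ~s)   [eliminate ->]
= ~(~p | ~(~q | (r & ~p)) | (s & r)) | (q & ~s)   [eliminate ->]
= (~~p & ~~(~q | (r & ~p)) & ~(s & r)) | (q & ~s)   [De Morgan]
= (p & ~~(~q | (r & ~p)) & ~(s & r)) | (q & ~s)   [double negation]
= (p & (~q | (r & ~p)) & ~(s & r)) | (q & ~s)   [double negation]
= (p & (~q | (r & ~p)) & (~s | ~r)) | (q & ~s)   [De Morgan]
= (p | q) & (p | ~s) & (~q | r | q) & (~q | r | ~s) & (~q | ~p | q) & (~q | ~p | ~s) & (~s | ~r | q) & (~s | ~r | ~s)   [distribute | over &]
= (p | q) & (p | ~s) & (~q | r | ~s) & (~q | ~p | ~s) & (~s | ~r)   [simplify]

(p | q) & (p | ~s) & (~q | r | ~s) & (~q | ~p | ~s) & (~s | ~r)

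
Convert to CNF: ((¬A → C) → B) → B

A ∨ C ∨ B

((¬A → C) → B) → B
≡ ¬((¬A → C) → B) ∨ B   [eliminate →]
≡ ¬(¬(¬A → C) ∨ B) ∨ B   [eliminate →]
≡ ¬(¬(¬¬A ∨ C) ∨ B) ∨ B   [eliminate →]
≡ (¬¬(¬¬A ∨ C) ∧ ¬B) ∨ B   [De Morgan]
≡ ((¬¬A ∨ C) ∧ ¬B) ∨ B   [double negation]
≡ ((A ∨ C) ∧ ¬B) ∨ B   [double negation]
≡ (A ∨ C ∨ B) ∧ (¬B ∨ B)   [distribute ∨ over ∧]
≡ A ∨ C ∨ B   [simplify]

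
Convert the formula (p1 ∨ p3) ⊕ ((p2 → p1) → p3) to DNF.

(p1 ∨ p3) ⊕ ((p2 → p1) → p3)
= ((p1 ∨ p3) ∧ ¬((p2 → p1) → p3)) ∨ (¬(p1 ∨ p3) ∧ ((p2 → p1) → p3))   [expand ⊕]
= ((p1 ∨ p3) ∧ ¬(¬(p2 → p1) ∨ p3)) ∨ (¬(p1 ∨ p3) ∧ ((p2 → p1) → p3))   [eliminate →]
= ((p1 ∨ p3) ∧ ¬(¬(¬p2 ∨ p1) ∨ p3)) ∨ (¬(p1 ∨ p3) ∧ ((p2 → p1) → p3))   [eliminate →]
= ((p1 ∨ p3) ∧ ¬(¬(¬p2 ∨ p1) ∨ p3)) ∨ (¬(p1 ∨ p3) ∧ (¬(p2 → p1) ∨ p3))   [eliminate →]
= ((p1 ∨ p3) ∧ ¬(¬(¬p2 ∨ p1) ∨ p3)) ∨ (¬(p1 ∨ p3) ∧ (¬(¬p2 ∨ p1) ∨ p3))   [eliminate →]
= ((p1 ∨ p3) ∧ ¬¬(¬p2 ∨ p1) ∧ ¬p3) ∨ (¬(p1 ∨ p3) ∧ (¬(¬p2 ∨ p1) ∨ p3))   [De Morgan]
= ((p1 ∨ p3) ∧ (¬p2 ∨ p1) ∧ ¬p3) ∨ (¬(p1 ∨ p3) ∧ (¬(¬p2 ∨ p1) ∨ p3))   [double negation]
= ((p1 ∨ p3) ∧ (¬p2 ∨ p1) ∧ ¬p3) ∨ (¬p1 ∧ ¬p3 ∧ (¬(¬p2 ∨ p1) ∨ p3))   [De Morgan]
= ((p1 ∨ p3) ∧ (¬p2 ∨ p1) ∧ ¬p3) ∨ (¬p1 ∧ ¬p3 ∧ ((¬¬p2 ∧ ¬p1) ∨ p3))   [De Morgan]
= ((p1 ∨ p3) ∧ (¬p2 ∨ p1) ∧ ¬p3) ∨ (¬p1 ∧ ¬p3 ∧ ((p2 ∧ ¬p1) ∨ p3))   [double negation]
= (p1 ∧ ¬p2 ∧ ¬p3) ∨ (p1 ∧ p1 ∧ ¬p3) ∨ (p3 ∧ ¬p2 ∧ ¬p3) ∨ (p3 ∧ p1 ∧ ¬p3) ∨ (¬p1 ∧ ¬p3 ∧ p2 ∧ ¬p1) ∨ (¬p1 ∧ ¬p3 ∧ p3)   [distribute ∧ over ∨]
= (p1 ∧ ¬p3) ∨ (¬p1 ∧ ¬p3 ∧ p2)   [simplify]

(p1 ∧ ¬p3) ∨ (¬p1 ∧ ¬p3 ∧ p2)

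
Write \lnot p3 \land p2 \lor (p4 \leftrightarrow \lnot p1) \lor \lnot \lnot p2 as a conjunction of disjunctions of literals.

(p2 \lor \lnot p4 \lor \lnot p1) \land (p2 \lor p1 \lor p4)

\lnot p3 \land p2 \lor (p4 \leftrightarrow \lnot p1) \lor \lnot \lnot p2
⇔ \lnot p3 \land p2 \lor (p4 \to \lnot p1) \land (\lnot p1 \to p4) \lor \lnot \lnot p2
⇔ \lnot p3 \land p2 \lor (\lnot p4 \lor \lnot p1) \land (\lnot p1 \to p4) \lor \lnot \lnot p2
⇔ \lnot p3 \land p2 \lor (\lnot p4 \lor \lnot p1) \land (\lnot \lnot p1 \lor p4) \lor \lnot \lnot p2
⇔ \lnot p3 \land p2 \lor (\lnot p4 \lor \lnot p1) \land (p1 \lor p4) \lor \lnot \lnot p2
⇔ \lnot p3 \land p2 \lor (\lnot p4 \lor \lnot p1) \land (p1 \lor p4) \lor p2
⇔ (\lnot p3 \lor \lnot p4 \lor \lnot p1 \lor p2) \land (\lnot p3 \lor p1 \lor p4 \lor p2) \land (p2 \lor \lnot p4 \lor \lnot p1 \lor p2) \land (p2 \lor p1 \lor p4 \lor p2)
⇔ (p2 \lor \lnot p4 \lor \lnot p1) \land (p2 \lor p1 \lor p4)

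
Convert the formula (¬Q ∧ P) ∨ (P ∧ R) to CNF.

(¬Q ∧ P) ∨ (P ∧ R)
≡ (¬Q ∨ P) ∧ (¬Q ∨ R) ∧ (P ∨ P) ∧ (P ∨ R)   [distribute ∨ over ∧]
≡ (¬Q ∨ R) ∧ P   [simplify]

(¬Q ∨ R) ∧ P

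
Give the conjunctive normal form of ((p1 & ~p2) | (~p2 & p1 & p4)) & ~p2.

((p1 & ~p2) | (~p2 & p1 & p4)) & ~p2
= (p1 | ~p2) & (p1 | p1) & (p1 | p4) & (~p2 | ~p2) & (~p2 | p1) & (~p2 | p4) & ~p2   [distribute | over &]
= p1 & ~p2   [simplify]

p1 & ~p2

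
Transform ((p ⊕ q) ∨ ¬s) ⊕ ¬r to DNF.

((p ⊕ q) ∨ ¬s) ⊕ ¬r
≡ (((p ⊕ q) ∨ ¬s) ∧ ¬¬r) ∨ (¬((p ⊕ q) ∨ ¬s) ∧ ¬r)
≡ (((p ∧ ¬q) ∨ (¬p ∧ q) ∨ ¬s) ∧ ¬¬r) ∨ (¬((p ⊕ q) ∨ ¬s) ∧ ¬r)
≡ (((p ∧ ¬q) ∨ (¬p ∧ q) ∨ ¬s) ∧ ¬¬r) ∨ (¬((p ∧ ¬q) ∨ (¬p ∧ q) ∨ ¬s) ∧ ¬r)
≡ (((p ∧ ¬q) ∨ (¬p ∧ q) ∨ ¬s) ∧ r) ∨ (¬((p ∧ ¬q) ∨ (¬p ∧ q) ∨ ¬s) ∧ ¬r)
≡ (((p ∧ ¬q) ∨ (¬p ∧ q) ∨ ¬s) ∧ r) ∨ (¬(p ∧ ¬q) ∧ ¬(¬p ∧ q) ∧ ¬¬s ∧ ¬r)
≡ (((p ∧ ¬q) ∨ (¬p ∧ q) ∨ ¬s) ∧ r) ∨ ((¬p ∨ ¬¬q) ∧ ¬(¬p ∧ q) ∧ ¬¬s ∧ ¬r)
≡ (((p ∧ ¬q) ∨ (¬p ∧ q) ∨ ¬s) ∧ r) ∨ ((¬p ∨ q) ∧ ¬(¬p ∧ q) ∧ ¬¬s ∧ ¬r)
≡ (((p ∧ ¬q) ∨ (¬p ∧ q) ∨ ¬s) ∧ r) ∨ ((¬p ∨ q) ∧ (¬¬p ∨ ¬q) ∧ ¬¬s ∧ ¬r)
≡ (((p ∧ ¬q) ∨ (¬p ∧ q) ∨ ¬s) ∧ r) ∨ ((¬p ∨ q) ∧ (p ∨ ¬q) ∧ ¬¬s ∧ ¬r)
≡ (((p ∧ ¬q) ∨ (¬p ∧ q) ∨ ¬s) ∧ r) ∨ ((¬p ∨ q) ∧ (p ∨ ¬q) ∧ s ∧ ¬r)
≡ (p ∧ ¬q ∧ r) ∨ (¬p ∧ q ∧ r) ∨ (¬s ∧ r) ∨ (¬p ∧ p ∧ s ∧ ¬r) ∨ (¬p ∧ ¬q ∧ s ∧ ¬r) ∨ (q ∧ p ∧ s ∧ ¬r) ∨ (q ∧ ¬q ∧ s ∧ ¬r)
≡ (p ∧ ¬q ∧ r) ∨ (¬p ∧ q ∧ r) ∨ (¬s ∧ r) ∨ (¬p ∧ ¬q ∧ s ∧ ¬r) ∨ (q ∧ p ∧ s ∧ ¬r)

(p ∧ ¬q ∧ r) ∨ (¬p ∧ q ∧ r) ∨ (¬s ∧ r) ∨ (¬p ∧ ¬q ∧ s ∧ ¬r) ∨ (q ∧ p ∧ s ∧ ¬r)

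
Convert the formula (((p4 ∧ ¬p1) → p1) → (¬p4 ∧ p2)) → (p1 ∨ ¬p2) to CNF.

(((p4 ∧ ¬p1) → p1) → (¬p4 ∧ p2)) → (p1 ∨ ¬p2)
≡ ¬(((p4 ∧ ¬p1) → p1) → (¬p4 ∧ p2)) ∨ p1 ∨ ¬p2
≡ ¬(¬((p4 ∧ ¬p1) → p1) ∨ (¬p4 ∧ p2)) ∨ p1 ∨ ¬p2
≡ ¬(¬(¬(p4 ∧ ¬p1) ∨ p1) ∨ (¬p4 ∧ p2)) ∨ p1 ∨ ¬p2
≡ (¬¬(¬(p4 ∧ ¬p1) ∨ p1) ∧ ¬(¬p4 ∧ p2)) ∨ p1 ∨ ¬p2
≡ ((¬(p4 ∧ ¬p1) ∨ p1) ∧ ¬(¬p4 ∧ p2)) ∨ p1 ∨ ¬p2
≡ ((¬p4 ∨ ¬¬p1 ∨ p1) ∧ ¬(¬p4 ∧ p2)) ∨ p1 ∨ ¬p2
≡ ((¬p4 ∨ p1 ∨ p1) ∧ ¬(¬p4 ∧ p2)) ∨ p1 ∨ ¬p2
≡ ((¬p4 ∨ p1 ∨ p1) ∧ (¬¬p4 ∨ ¬p2)) ∨ p1 ∨ ¬p2
≡ ((¬p4 ∨ p1 ∨ p1) ∧ (p4 ∨ ¬p2)) ∨ p1 ∨ ¬p2
≡ (¬p4 ∨ p1 ∨ p1 ∨ p1 ∨ ¬p2) ∧ (p4 ∨ ¬p2 ∨ p1 ∨ ¬p2)
≡ (¬p4 ∨ p1 ∨ ¬p2) ∧ (p4 ∨ ¬p2 ∨ p1)

(¬p4 ∨ p1 ∨ ¬p2) ∧ (p4 ∨ ¬p2 ∨ p1)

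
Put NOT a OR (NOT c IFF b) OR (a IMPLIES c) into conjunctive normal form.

NOT a OR (NOT c IFF b) OR (a IMPLIES c)
≡ NOT a OR ((NOT c IMPLIES b) AND (b IMPLIES NOT c)) OR (a IMPLIES c)   (eliminate IFF)
≡ NOT a OR ((NOT NOT c OR b) AND (b IMPLIES NOT c)) OR (a IMPLIES c)   (eliminate IMPLIES)
≡ NOT a OR ((NOT NOT c OR b) AND (NOT b OR NOT c)) OR (a IMPLIES c)   (eliminate IMPLIES)
≡ NOT a OR ((NOT NOT c OR b) AND (NOT b OR NOT c)) OR NOT a OR c   (eliminate IMPLIES)
≡ NOT a OR ((c OR b) AND (NOT b OR NOT c)) OR NOT a OR c   (double negation)
≡ (NOT a OR c OR b OR NOT a OR c) AND (NOT a OR NOT b OR NOT c OR NOT a OR c)   (distribute OR over AND)
≡ NOT a OR c OR b   (simplify)

NOT a OR c OR b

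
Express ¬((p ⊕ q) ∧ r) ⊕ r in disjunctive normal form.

¬r ∨ (p ∧ ¬q ∧ r) ∨ (¬p ∧ q ∧ r)

¬((p ⊕ q) ∧ r) ⊕ r
≡ (¬((p ⊕ q) ∧ r) ∧ ¬r) ∨ (¬¬((p ⊕ q) ∧ r) ∧ r)   — expand ⊕
≡ (¬(((p ∧ ¬q) ∨ (¬p ∧ q)) ∧ r) ∧ ¬r) ∨ (¬¬((p ⊕ q) ∧ r) ∧ r)   — expand ⊕
≡ (¬(((p ∧ ¬q) ∨ (¬p ∧ q)) ∧ r) ∧ ¬r) ∨ (¬¬(((p ∧ ¬q) ∨ (¬p ∧ q)) ∧ r) ∧ r)   — expand ⊕
≡ ((¬((p ∧ ¬q) ∨ (¬p ∧ q)) ∨ ¬r) ∧ ¬r) ∨ (¬¬(((p ∧ ¬q) ∨ (¬p ∧ q)) ∧ r) ∧ r)   — De Morgan
≡ (((¬(p ∧ ¬q) ∧ ¬(¬p ∧ q)) ∨ ¬r) ∧ ¬r) ∨ (¬¬(((p ∧ ¬q) ∨ (¬p ∧ q)) ∧ r) ∧ r)   — De Morgan
≡ ((((¬p ∨ ¬¬q) ∧ ¬(¬p ∧ q)) ∨ ¬r) ∧ ¬r) ∨ (¬¬(((p ∧ ¬q) ∨ (¬p ∧ q)) ∧ r) ∧ r)   — De Morgan
≡ ((((¬p ∨ q) ∧ ¬(¬p ∧ q)) ∨ ¬r) ∧ ¬r) ∨ (¬¬(((p ∧ ¬q) ∨ (¬p ∧ q)) ∧ r) ∧ r)   — double negation
≡ ((((¬p ∨ q) ∧ (¬¬p ∨ ¬q)) ∨ ¬r) ∧ ¬r) ∨ (¬¬(((p ∧ ¬q) ∨ (¬p ∧ q)) ∧ r) ∧ r)   — De Morgan
≡ ((((¬p ∨ q) ∧ (p ∨ ¬q)) ∨ ¬r) ∧ ¬r) ∨ (¬¬(((p ∧ ¬q) ∨ (¬p ∧ q)) ∧ r) ∧ r)   — double negation
≡ ((((¬p ∨ q) ∧ (p ∨ ¬q)) ∨ ¬r) ∧ ¬r) ∨ (((p ∧ ¬q) ∨ (¬p ∧ q)) ∧ r ∧ r)   — double negation
≡ (¬p ∧ p ∧ ¬r) ∨ (¬p ∧ ¬q ∧ ¬r) ∨ (q ∧ p ∧ ¬r) ∨ (q ∧ ¬q ∧ ¬r) ∨ (¬r ∧ ¬r) ∨ (p ∧ ¬q ∧ r ∧ r) ∨ (¬p ∧ q ∧ r ∧ r)   — distribute ∧ over ∨
≡ ¬r ∨ (p ∧ ¬q ∧ r) ∨ (¬p ∧ q ∧ r)   — simplify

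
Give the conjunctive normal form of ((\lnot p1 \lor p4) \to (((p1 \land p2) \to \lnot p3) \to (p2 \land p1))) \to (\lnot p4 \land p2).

(\lnot p1 \lor p4 \lor p2) \land (\lnot p2 \lor \lnot p1 \lor \lnot p4)

((\lnot p1 \lor p4) \to (((p1 \land p2) \to \lnot p3) \to (p2 \land p1))) \to (\lnot p4 \land p2)
⇔ \lnot ((\lnot p1 \lor p4) \to (((p1 \land p2) \to \lnot p3) \to (p2 \land p1))) \lor (\lnot p4 \land p2)   [eliminate \to]
⇔ \lnot (\lnot (\lnot p1 \lor p4) \lor (((p1 \land p2) \to \lnot p3) \to (p2 \land p1))) \lor (\lnot p4 \land p2)   [eliminate \to]
⇔ \lnot (\lnot (\lnot p1 \lor p4) \lor \lnot ((p1 \land p2) \to \lnot p3) \lor (p2 \land p1)) \lor (\lnot p4 \land p2)   [eliminate \to]
⇔ \lnot (\lnot (\lnot p1 \lor p4) \lor \lnot (\lnot (p1 \land p2) \lor \lnot p3) \lor (p2 \land p1)) \lor (\lnot p4 \land p2)   [eliminate \to]
⇔ (\lnot \lnot (\lnot p1 \lor p4) \land \lnot \lnot (\lnot (p1 \land p2) \lor \lnot p3) \land \lnot (p2 \land p1)) \lor (\lnot p4 \land p2)   [De Morgan]
⇔ ((\lnot p1 \lor p4) \land \lnot \lnot (\lnot (p1 \land p2) \lor \lnot p3) \land \lnot (p2 \land p1)) \lor (\lnot p4 \land p2)   [double negation]
⇔ ((\lnot p1 \lor p4) \land (\lnot (p1 \land p2) \lor \lnot p3) \land \lnot (p2 \land p1)) \lor (\lnot p4 \land p2)   [double negation]
⇔ ((\lnot p1 \lor p4) \land (\lnot p1 \lor \lnot p2 \lor \lnot p3) \land \lnot (p2 \land p1)) \lor (\lnot p4 \land p2)   [De Morgan]
⇔ ((\lnot p1 \lor p4) \land (\lnot p1 \lor \lnot p2 \lor \lnot p3) \land (\lnot p2 \lor \lnot p1)) \lor (\lnot p4 \land p2)   [De Morgan]
⇔ (\lnot p1 \lor p4 \lor \lnot p4) \land (\lnot p1 \lor p4 \lor p2) \land (\lnot p1 \lor \lnot p2 \lor \lnot p3 \lor \lnot p4) \land (\lnot p1 \lor \lnot p2 \lor \lnot p3 \lor p2) \land (\lnot p2 \lor \lnot p1 \lor \lnot p4) \land (\lnot p2 \lor \lnot p1 \lor p2)   [distribute \lor over \land]
⇔ (\lnot p1 \lor p4 \lor p2) \land (\lnot p2 \lor \lnot p1 \lor \lnot p4)   [simplify]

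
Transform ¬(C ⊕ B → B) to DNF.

¬(C ⊕ B → B)
= ¬(¬(C ⊕ B) ∨ B)   [eliminate →]
= ¬(¬(C ∧ ¬B ∨ ¬C ∧ B) ∨ B)   [expand ⊕]
= ¬¬(C ∧ ¬B ∨ ¬C ∧ B) ∧ ¬B   [De Morgan]
= (C ∧ ¬B ∨ ¬C ∧ B) ∧ ¬B   [double negation]
= C ∧ ¬B ∧ ¬B ∨ ¬C ∧ B ∧ ¬B   [distribute ∧ over ∨]
= C ∧ ¬B   [simplify]

C ∧ ¬B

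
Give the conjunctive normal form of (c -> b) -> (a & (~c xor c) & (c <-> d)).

(c -> b) -> (a & (~c xor c) & (c <-> d))
⇔ ~(c -> b) | (a & (~c xor c) & (c <-> d))   [eliminate ->]
⇔ ~(~c | b) | (a & (~c xor c) & (c <-> d))   [eliminate ->]
⇔ ~(~c | b) | (a & (~c | c) & ~(~c & c) & (c <-> d))   [expand xor]
⇔ ~(~c | b) | (a & (~c | c) & ~(~c & c) & (c -> d) & (d -> c))   [eliminate <->]
⇔ ~(~c | b) | (a & (~c | c) & ~(~c & c) & (~c | d) & (d -> c))   [eliminate ->]
⇔ ~(~c | b) | (a & (~c | c) & ~(~c & c) & (~c | d) & (~d | c))   [eliminate ->]
⇔ (~~c & ~b) | (a & (~c | c) & ~(~c & c) & (~c | d) & (~d | c))   [De Morgan]
⇔ (c & ~b) | (a & (~c | c) & ~(~c & c) & (~c | d) & (~d | c))   [double negation]
⇔ (c & ~b) | (a & (~c | c) & (~~c | ~c) & (~c | d) & (~d | c))   [De Morgan]
⇔ (c & ~b) | (a & (~c | c) & (c | ~c) & (~c | d) & (~d | c))   [double negation]
⇔ (c | a) & (c | ~c | c) & (c | c | ~c) & (c | ~c | d) & (c | ~d | c) & (~b | a) & (~b | ~c | c) & (~b | c | ~c) & (~b | ~c | d) & (~b | ~d | c)   [distribute | over &]
⇔ (c | a) & (c | ~d) & (~b | a) & (~b | ~c | d)   [simplify]

(c | a) & (c | ~d) & (~b | a) & (~b | ~c | d)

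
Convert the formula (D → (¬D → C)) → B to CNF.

(D → (¬D → C)) → B
≡ ¬(D → (¬D → C)) ∨ B   [eliminate →]
≡ ¬(¬D ∨ (¬D → C)) ∨ B   [eliminate →]
≡ ¬(¬D ∨ ¬¬D ∨ C) ∨ B   [eliminate →]
≡ (¬¬D ∧ ¬¬¬D ∧ ¬C) ∨ B   [De Morgan]
≡ (D ∧ ¬¬¬D ∧ ¬C) ∨ B   [double negation]
≡ (D ∧ ¬D ∧ ¬C) ∨ B   [double negation]
≡ (D ∨ B) ∧ (¬D ∨ B) ∧ (¬C ∨ B)   [distribute ∨ over ∧]

(D ∨ B) ∧ (¬D ∨ B) ∧ (¬C ∨ B)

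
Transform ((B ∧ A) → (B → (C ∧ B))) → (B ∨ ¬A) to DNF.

B ∨ ¬A

((B ∧ A) → (B → (C ∧ B))) → (B ∨ ¬A)
= ¬((B ∧ A) → (B → (C ∧ B))) ∨ B ∨ ¬A   [eliminate →]
= ¬(¬(B ∧ A) ∨ (B → (C ∧ B))) ∨ B ∨ ¬A   [eliminate →]
= ¬(¬(B ∧ A) ∨ ¬B ∨ (C ∧ B)) ∨ B ∨ ¬A   [eliminate →]
= (¬¬(B ∧ A) ∧ ¬¬B ∧ ¬(C ∧ B)) ∨ B ∨ ¬A   [De Morgan]
= (B ∧ A ∧ ¬¬B ∧ ¬(C ∧ B)) ∨ B ∨ ¬A   [double negation]
= (B ∧ A ∧ B ∧ ¬(C ∧ B)) ∨ B ∨ ¬A   [double negation]
= (B ∧ A ∧ B ∧ (¬C ∨ ¬B)) ∨ B ∨ ¬A   [De Morgan]
= (B ∧ A ∧ B ∧ ¬C) ∨ (B ∧ A ∧ B ∧ ¬B) ∨ B ∨ ¬A   [distribute ∧ over ∨]
= B ∨ ¬A   [simplify]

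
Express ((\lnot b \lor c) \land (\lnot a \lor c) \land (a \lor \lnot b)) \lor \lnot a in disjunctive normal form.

(\lnot b \land c) \lor (c \land a) \lor \lnot a

((\lnot b \lor c) \land (\lnot a \lor c) \land (a \lor \lnot b)) \lor \lnot a
⇔ (\lnot b \land \lnot a \land a) \lor (\lnot b \land \lnot a \land \lnot b) \lor (\lnot b \land c \land a) \lor (\lnot b \land c \land \lnot b) \lor (c \land \lnot a \land a) \lor (c \land \lnot a \land \lnot b) \lor (c \land c \land a) \lor (c \land c \land \lnot b) \lor \lnot a   [distribute \land over \lor]
⇔ (\lnot b \land c) \lor (c \land a) \lor \lnot a   [simplify]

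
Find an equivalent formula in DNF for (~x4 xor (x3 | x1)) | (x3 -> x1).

(~x4 xor (x3 | x1)) | (x3 -> x1)
= (~x4 & ~(x3 | x1)) | (~~x4 & (x3 | x1)) | (x3 -> x1)   (expand xor)
= (~x4 & ~(x3 | x1)) | (~~x4 & (x3 | x1)) | ~x3 | x1   (eliminate ->)
= (~x4 & ~x3 & ~x1) | (~~x4 & (x3 | x1)) | ~x3 | x1   (De Morgan)
= (~x4 & ~x3 & ~x1) | (x4 & (x3 | x1)) | ~x3 | x1   (double negation)
= (~x4 & ~x3 & ~x1) | (x4 & x3) | (x4 & x1) | ~x3 | x1   (distribute & over |)
= (x4 & x3) | ~x3 | x1   (simplify)

(x4 & x3) | ~x3 | x1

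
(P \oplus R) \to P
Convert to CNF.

(P \oplus R) \to P
⇔ \lnot (P \oplus R) \lor P   — eliminate \to
⇔ \lnot ((P \lor R) \land \lnot (P \land R)) \lor P   — expand \oplus
⇔ \lnot (P \lor R) \lor \lnot \lnot (P \land R) \lor P   — De Morgan
⇔ (\lnot P \land \lnot R) \lor \lnot \lnot (P \land R) \lor P   — De Morgan
⇔ (\lnot P \land \lnot R) \lor (P \land R) \lor P   — double negation
⇔ (\lnot P \lor P \lor P) \land (\lnot P \lor R \lor P) \land (\lnot R \lor P \lor P) \land (\lnot R \lor R \lor P)   — distribute \lor over \land
⇔ \lnot R \lor P   — simplify

\lnot R \lor P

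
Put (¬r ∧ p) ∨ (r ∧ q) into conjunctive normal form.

(¬r ∧ p) ∨ (r ∧ q)
= (¬r ∨ r) ∧ (¬r ∨ q) ∧ (p ∨ r) ∧ (p ∨ q)   [distribute ∨ over ∧]
= (¬r ∨ q) ∧ (p ∨ r) ∧ (p ∨ q)   [simplify]

(¬r ∨ q) ∧ (p ∨ r) ∧ (p ∨ q)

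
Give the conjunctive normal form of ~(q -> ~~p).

~(q -> ~~p)
≡ ~(~q | ~~p)   (eliminate ->)
≡ ~~q & ~~~p   (De Morgan)
≡ q & ~~~p   (double negation)
≡ q & ~p   (double negation)

q & ~p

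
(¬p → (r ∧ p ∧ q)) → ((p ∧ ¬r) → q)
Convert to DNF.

(¬p → (r ∧ p ∧ q)) → ((p ∧ ¬r) → q)
= ¬(¬p → (r ∧ p ∧ q)) ∨ ((p ∧ ¬r) → q)
= ¬(¬¬p ∨ (r ∧ p ∧ q)) ∨ ((p ∧ ¬r) → q)
= ¬(¬¬p ∨ (r ∧ p ∧ q)) ∨ ¬(p ∧ ¬r) ∨ q
= (¬¬¬p ∧ ¬(r ∧ p ∧ q)) ∨ ¬(p ∧ ¬r) ∨ q
= (¬p ∧ ¬(r ∧ p ∧ q)) ∨ ¬(p ∧ ¬r) ∨ q
= (¬p ∧ (¬r ∨ ¬p ∨ ¬q)) ∨ ¬(p ∧ ¬r) ∨ q
= (¬p ∧ (¬r ∨ ¬p ∨ ¬q)) ∨ ¬p ∨ ¬¬r ∨ q
= (¬p ∧ (¬r ∨ ¬p ∨ ¬q)) ∨ ¬p ∨ r ∨ q
= (¬p ∧ ¬r) ∨ (¬p ∧ ¬p) ∨ (¬p ∧ ¬q) ∨ ¬p ∨ r ∨ q
= ¬p ∨ r ∨ q

¬p ∨ r ∨ q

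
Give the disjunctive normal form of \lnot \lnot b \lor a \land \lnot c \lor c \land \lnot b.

b \lor a \land \lnot c \lor c \land \lnot b

\lnot \lnot b \lor a \land \lnot c \lor c \land \lnot b
⇔ b \lor a \land \lnot c \lor c \land \lnot b   [double negation]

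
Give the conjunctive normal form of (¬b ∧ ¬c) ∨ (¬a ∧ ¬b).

(¬b ∧ ¬c) ∨ (¬a ∧ ¬b)
⇔ (¬b ∨ ¬a) ∧ (¬b ∨ ¬b) ∧ (¬c ∨ ¬a) ∧ (¬c ∨ ¬b)   [distribute ∨ over ∧]
⇔ ¬b ∧ (¬c ∨ ¬a)   [simplify]

¬b ∧ (¬c ∨ ¬a)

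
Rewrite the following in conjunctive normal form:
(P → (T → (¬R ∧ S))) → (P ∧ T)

P ∧ T

(P → (T → (¬R ∧ S))) → (P ∧ T)
≡ ¬(P → (T → (¬R ∧ S))) ∨ (P ∧ T)   [eliminate →]
≡ ¬(¬P ∨ (T → (¬R ∧ S))) ∨ (P ∧ T)   [eliminate →]
≡ ¬(¬P ∨ ¬T ∨ (¬R ∧ S)) ∨ (P ∧ T)   [eliminate →]
≡ (¬¬P ∧ ¬¬T ∧ ¬(¬R ∧ S)) ∨ (P ∧ T)   [De Morgan]
≡ (P ∧ ¬¬T ∧ ¬(¬R ∧ S)) ∨ (P ∧ T)   [double negation]
≡ (P ∧ T ∧ ¬(¬R ∧ S)) ∨ (P ∧ T)   [double negation]
≡ (P ∧ T ∧ (¬¬R ∨ ¬S)) ∨ (P ∧ T)   [De Morgan]
≡ (P ∧ T ∧ (R ∨ ¬S)) ∨ (P ∧ T)   [double negation]
≡ (P ∨ P) ∧ (P ∨ T) ∧ (T ∨ P) ∧ (T ∨ T) ∧ (R ∨ ¬S ∨ P) ∧ (R ∨ ¬S ∨ T)   [distribute ∨ over ∧]
≡ P ∧ T   [simplify]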